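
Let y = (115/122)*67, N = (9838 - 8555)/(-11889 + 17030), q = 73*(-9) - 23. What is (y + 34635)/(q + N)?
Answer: -21762752675/426340834 ≈ -51.045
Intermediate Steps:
q = -680 (q = -657 - 23 = -680)
N = 1283/5141 ≈ 0.24956
y = 7705/122 (y = (115*(1/122))*67 = (115/122)*67 = 7705/122 ≈ 63.156)
(y + 34635)/(q + N) = (7705/122 + 34635)/(-680 + 1283/5141) = 4233175/(122*(-3494597/5141)) = (4233175/122)*(-5141/3494597) = -21762752675/426340834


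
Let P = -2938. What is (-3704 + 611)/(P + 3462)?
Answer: -3093/524 ≈ -5.9027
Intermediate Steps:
(-3704 + 611)/(P + 3462) = (-3704 + 611)/(-2938 + 3462) = -3093/524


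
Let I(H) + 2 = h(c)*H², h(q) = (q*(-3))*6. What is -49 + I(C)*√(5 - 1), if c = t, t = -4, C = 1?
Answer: 91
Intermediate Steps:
c = -4
h(q) = -18*q (h(q) = -3*q*6 = -18*q)
I(H) = -2 + 72*H² (I(H) = -2 + (-18*(-4))*H² = -2 + 72*H²)
-49 + I(C)*√(5 - 1) = -49 + (-2 + 72*1²)*√(5 - 1) = -49 + (-2 + 72*1)*√4 = -49 + (-2 + 72)*2 = -49 + 70*2 = -49 + 140 = 91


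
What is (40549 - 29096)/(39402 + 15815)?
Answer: 11453/55217 ≈ 0.20742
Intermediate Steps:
(40549 - 29096)/(39402 + 15815) = 11453/55217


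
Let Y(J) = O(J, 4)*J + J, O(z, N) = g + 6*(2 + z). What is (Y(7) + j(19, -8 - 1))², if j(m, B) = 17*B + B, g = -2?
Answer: 43681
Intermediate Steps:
O(z, N) = 10 + 6*z (O(z, N) = -2 + 6*(2 + z) = -2 + (12 + 6*z) = 10 + 6*z)
j(m, B) = 18*B
Y(J) = J + J*(10 + 6*J) (Y(J) = (10 + 6*J)*J + J = J*(10 + 6*J) + J = J + J*(10 + 6*J))
(Y(7) + j(19, -8 - 1))² = (7*(11 + 6*7) + 18*(-8 - 1))² = (7*(11 + 42) + 18*(-9))² = (7*53 - 162)² = (371 - 162)² = 209² = 43681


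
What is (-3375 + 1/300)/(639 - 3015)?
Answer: 1012499/712800 ≈ 1.4205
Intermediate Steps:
(-3375 + 1/300)/(639 - 3015) = (-3375 + 1/300)/(-2376) = -1012499/300*(-1/2376) = 1012499/712800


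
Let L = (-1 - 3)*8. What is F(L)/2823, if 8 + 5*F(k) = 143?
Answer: 9/941 ≈ 0.0095643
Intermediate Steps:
L = -32 (L = -4*8 = -32)
F(k) = 27 (F(k) = -8/5 + (⅕)*143 = -8/5 + 143/5 = 27)
F(L)/2823 = 27/2823 = 27*(1/2823) = 9/941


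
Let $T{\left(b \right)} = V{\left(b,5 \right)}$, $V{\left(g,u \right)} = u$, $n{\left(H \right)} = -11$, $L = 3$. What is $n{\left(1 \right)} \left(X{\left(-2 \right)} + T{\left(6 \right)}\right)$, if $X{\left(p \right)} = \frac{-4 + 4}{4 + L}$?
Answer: $-55$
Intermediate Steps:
$X{\left(p \right)} = 0$ ($X{\left(p \right)} = \frac{-4 + 4}{4 + 3} = \frac{0}{7} = 0 \cdot \frac{1}{7} = 0$)
$T{\left(b \right)} = 5$
$n{\left(1 \right)} \left(X{\left(-2 \right)} + T{\left(6 \right)}\right) = - 11 \left(0 + 5\right) = \left(-11\right) 5 = -55$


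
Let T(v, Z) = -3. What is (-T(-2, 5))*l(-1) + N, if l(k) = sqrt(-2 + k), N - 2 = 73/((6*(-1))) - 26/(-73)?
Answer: -4297/438 + 3*I*sqrt(3) ≈ -9.8105 + 5.1962*I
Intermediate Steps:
N = -4297/438 (N = 2 + (73/((6*(-1))) - 26/(-73)) = 2 + (73/(-6) - 26*(-1/73)) = 2 + (73*(-1/6) + 26/73) = 2 + (-73/6 + 26/73) = 2 - 5173/438 = -4297/438 ≈ -9.8105)
(-T(-2, 5))*l(-1) + N = (-1*(-3))*sqrt(-2 - 1) - 4297/438 = 3*sqrt(-3) - 4297/438 = 3*(I*sqrt(3)) - 4297/438 = 3*I*sqrt(3) - 4297/438 = -4297/438 + 3*I*sqrt(3)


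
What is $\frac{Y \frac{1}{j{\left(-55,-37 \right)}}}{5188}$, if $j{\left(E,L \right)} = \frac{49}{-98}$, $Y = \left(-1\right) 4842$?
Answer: $\frac{2421}{1297} \approx 1.8666$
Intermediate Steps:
$Y = -4842$
$j{\left(E,L \right)} = - \frac{1}{2}$ ($j{\left(E,L \right)} = 49 \left(- \frac{1}{98}\right) = - \frac{1}{2}$)
$\frac{Y \frac{1}{j{\left(-55,-37 \right)}}}{5188} = \frac{\left(-4842\right) \frac{1}{- \frac{1}{2}}}{5188} = \left(-4842\right) \left(-2\right) \frac{1}{5188} = 9684 \cdot \frac{1}{5188} = \frac{2421}{1297}$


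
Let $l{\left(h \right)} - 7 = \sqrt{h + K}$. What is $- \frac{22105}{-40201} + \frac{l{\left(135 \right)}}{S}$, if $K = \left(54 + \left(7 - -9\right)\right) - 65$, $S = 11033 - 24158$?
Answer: $\frac{41406674}{75376875} - \frac{2 \sqrt{35}}{13125} \approx 0.54843$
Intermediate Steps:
$S = -13125$
$K = 5$ ($K = \left(54 + \left(7 + 9\right)\right) - 65 = \left(54 + 16\right) - 65 = 70 - 65 = 5$)
$l{\left(h \right)} = 7 + \sqrt{5 + h}$ ($l{\left(h \right)} = 7 + \sqrt{h + 5} = 7 + \sqrt{5 + h}$)
$- \frac{22105}{-40201} + \frac{l{\left(135 \right)}}{S} = - \frac{22105}{-40201} + \frac{7 + \sqrt{5 + 135}}{-13125} = \left(-22105\right) \left(- \frac{1}{40201}\right) + \left(7 + \sqrt{140}\right) \left(- \frac{1}{13125}\right) = \frac{22105}{40201} + \left(7 + 2 \sqrt{35}\right) \left(- \frac{1}{13125}\right) = \frac{22105}{40201} - \left(\frac{1}{1875} + \frac{2 \sqrt{35}}{13125}\right) = \frac{41406674}{75376875} - \frac{2 \sqrt{35}}{13125}$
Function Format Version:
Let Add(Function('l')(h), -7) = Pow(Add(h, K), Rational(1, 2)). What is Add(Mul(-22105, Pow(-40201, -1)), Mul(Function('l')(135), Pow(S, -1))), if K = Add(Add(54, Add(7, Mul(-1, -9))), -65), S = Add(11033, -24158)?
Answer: Add(Rational(41406674, 75376875), Mul(Rational(-2, 13125), Pow(35, Rational(1, 2)))) ≈ 0.54843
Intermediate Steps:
S = -13125
K = 5 (K = Add(Add(54, Add(7, 9)), -65) = Add(Add(54, 16), -65) = Add(70, -65) = 5)
Function('l')(h) = Add(7, Pow(Add(5, h), Rational(1, 2))) (Function('l')(h) = Add(7, Pow(Add(h, 5), Rational(1, 2))) = Add(7, Pow(Add(5, h), Rational(1, 2))))
Add(Mul(-22105, Pow(-40201, -1)), Mul(Function('l')(135), Pow(S, -1))) = Add(Mul(-22105, Pow(-40201, -1)), Mul(Add(7, Pow(Add(5, 135), Rational(1, 2))), Pow(-13125, -1))) = Add(Mul(-22105, Rational(-1, 40201)), Mul(Add(7, Pow(140, Rational(1, 2))), Rational(-1, 13125))) = Add(Rational(22105, 40201), Mul(Add(7, Mul(2, Pow(35, Rational(1, 2)))), Rational(-1, 13125))) = Add(Rational(22105, 40201), Add(Rational(-1, 1875), Mul(Rational(-2, 13125), Pow(35, Rational(1, 2))))) = Add(Rational(41406674, 75376875), Mul(Rational(-2, 13125), Pow(35, Rational(1, 2))))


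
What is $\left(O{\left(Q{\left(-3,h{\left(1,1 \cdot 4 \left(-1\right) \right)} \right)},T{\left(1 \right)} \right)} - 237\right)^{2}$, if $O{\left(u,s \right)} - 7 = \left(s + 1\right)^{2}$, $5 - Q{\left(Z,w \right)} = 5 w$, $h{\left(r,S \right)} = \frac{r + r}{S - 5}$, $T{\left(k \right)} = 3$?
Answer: $45796$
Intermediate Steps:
$h{\left(r,S \right)} = \frac{2 r}{-5 + S}$
$Q{\left(Z,w \right)} = 5 - 5 w$
$O{\left(u,s \right)} = 7 + \left(1 + s\right)^{2}$ ($O{\left(u,s \right)} = 7 + \left(s + 1\right)^{2} = 7 + \left(1 + s\right)^{2}$)
$\left(O{\left(Q{\left(-3,h{\left(1,1 \cdot 4 \left(-1\right) \right)} \right)},T{\left(1 \right)} \right)} - 237\right)^{2} = \left(\left(7 + \left(1 + 3\right)^{2}\right) - 237\right)^{2} = \left(\left(7 + 4^{2}\right) - 237\right)^{2} = \left(\left(7 + 16\right) - 237\right)^{2} = \left(23 - 237\right)^{2} = \left(-214\right)^{2} = 45796$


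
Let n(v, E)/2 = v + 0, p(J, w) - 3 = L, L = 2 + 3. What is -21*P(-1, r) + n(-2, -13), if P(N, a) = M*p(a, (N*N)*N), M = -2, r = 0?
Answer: 332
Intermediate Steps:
L = 5
p(J, w) = 8 (p(J, w) = 3 + 5 = 8)
P(N, a) = -16 (P(N, a) = -2*8 = -16)
n(v, E) = 2*v (n(v, E) = 2*(v + 0) = 2*v)
-21*P(-1, r) + n(-2, -13) = -21*(-16) + 2*(-2) = 336 - 4 = 332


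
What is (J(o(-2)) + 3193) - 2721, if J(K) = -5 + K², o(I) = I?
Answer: 471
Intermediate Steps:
(J(o(-2)) + 3193) - 2721 = ((-5 + (-2)²) + 3193) - 2721 = ((-5 + 4) + 3193) - 2721 = (-1 + 3193) - 2721 = 3192 - 2721 = 471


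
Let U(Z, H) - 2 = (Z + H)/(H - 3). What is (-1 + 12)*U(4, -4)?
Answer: 22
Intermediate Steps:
U(Z, H) = 2 + (H + Z)/(-3 + H) (U(Z, H) = 2 + (Z + H)/(H - 3) = 2 + (H + Z)/(-3 + H))
(-1 + 12)*U(4, -4) = (-1 + 12)*((-6 + 4 + 3*(-4))/(-3 - 4)) = 11*((-6 + 4 - 12)/(-7)) = 11*(-1/7*(-14)) = 11*2 = 22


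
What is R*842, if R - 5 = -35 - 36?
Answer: -55572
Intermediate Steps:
R = -66 (R = 5 + (-35 - 36) = 5 - 71 = -66)
R*842 = -66*842 = -55572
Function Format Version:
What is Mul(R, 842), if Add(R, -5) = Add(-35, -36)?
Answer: -55572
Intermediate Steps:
R = -66 (R = Add(5, Add(-35, -36)) = Add(5, -71) = -66)
Mul(R, 842) = Mul(-66, 842) = -55572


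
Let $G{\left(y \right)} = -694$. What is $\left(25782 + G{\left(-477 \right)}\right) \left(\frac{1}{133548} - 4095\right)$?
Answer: $- \frac{3430025458048}{33387} \approx -1.0274 \cdot 10^{8}$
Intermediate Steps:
$\left(25782 + G{\left(-477 \right)}\right) \left(\frac{1}{133548} - 4095\right) = \left(25782 - 694\right) \left(\frac{1}{133548} - 4095\right) = 25088 \left(\frac{1}{133548} - 4095\right) = 25088 \left(- \frac{546879059}{133548}\right) = - \frac{3430025458048}{33387}$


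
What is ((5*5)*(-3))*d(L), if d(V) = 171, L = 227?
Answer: -12825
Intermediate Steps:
((5*5)*(-3))*d(L) = ((5*5)*(-3))*171 = (25*(-3))*171 = -75*171 = -12825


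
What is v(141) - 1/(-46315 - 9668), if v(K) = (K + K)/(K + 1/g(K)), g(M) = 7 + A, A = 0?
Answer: 55255715/27655602 ≈ 1.9980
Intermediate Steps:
g(M) = 7 (g(M) = 7 + 0 = 7)
v(K) = 2*K/(⅐ + K) (v(K) = (K + K)/(K + 1/7) = (2*K)/(K + ⅐) = (2*K)/(⅐ + K) = 2*K/(⅐ + K))
v(141) - 1/(-46315 - 9668) = 14*141/(1 + 7*141) - 1/(-46315 - 9668) = 14*141/(1 + 987) - 1/(-55983) = 14*141/988 - 1*(-1/55983) = 14*141*(1/988) + 1/55983 = 987/494 + 1/55983 = 55255715/27655602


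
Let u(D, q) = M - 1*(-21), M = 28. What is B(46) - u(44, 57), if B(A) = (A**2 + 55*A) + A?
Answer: 4643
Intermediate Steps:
u(D, q) = 49 (u(D, q) = 28 - 1*(-21) = 28 + 21 = 49)
B(A) = A**2 + 56*A
B(46) - u(44, 57) = 46*(56 + 46) - 1*49 = 46*102 - 49 = 4692 - 49 = 4643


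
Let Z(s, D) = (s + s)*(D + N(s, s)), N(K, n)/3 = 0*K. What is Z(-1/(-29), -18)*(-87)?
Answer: 108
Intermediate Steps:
N(K, n) = 0 (N(K, n) = 3*(0*K) = 3*0 = 0)
Z(s, D) = 2*D*s (Z(s, D) = (s + s)*(D + 0) = (2*s)*D = 2*D*s)
Z(-1/(-29), -18)*(-87) = (2*(-18)*(-1/(-29)))*(-87) = (2*(-18)*(-1*(-1/29)))*(-87) = (2*(-18)*(1/29))*(-87) = -36/29*(-87) = 108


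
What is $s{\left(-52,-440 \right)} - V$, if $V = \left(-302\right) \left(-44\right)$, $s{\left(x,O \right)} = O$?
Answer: $-13728$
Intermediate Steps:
$V = 13288$
$s{\left(-52,-440 \right)} - V = -440 - 13288 = -13728$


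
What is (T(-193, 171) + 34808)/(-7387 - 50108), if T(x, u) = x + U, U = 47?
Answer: -11554/19165 ≈ -0.60287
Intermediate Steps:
T(x, u) = 47 + x (T(x, u) = x + 47 = 47 + x)
(T(-193, 171) + 34808)/(-7387 - 50108) = ((47 - 193) + 34808)/(-7387 - 50108) = (-146 + 34808)/(-57495) = 34662*(-1/57495) = -11554/19165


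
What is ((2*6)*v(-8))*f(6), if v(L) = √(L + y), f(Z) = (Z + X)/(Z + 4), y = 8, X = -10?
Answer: 0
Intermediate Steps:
f(Z) = (-10 + Z)/(4 + Z) (f(Z) = (Z - 10)/(Z + 4) = (-10 + Z)/(4 + Z))
v(L) = √(8 + L) (v(L) = √(L + 8) = √(8 + L))
((2*6)*v(-8))*f(6) = ((2*6)*√(8 - 8))*((-10 + 6)/(4 + 6)) = (12*√0)*(-4/10) = (12*0)*((⅒)*(-4)) = 0*(-⅖) = 0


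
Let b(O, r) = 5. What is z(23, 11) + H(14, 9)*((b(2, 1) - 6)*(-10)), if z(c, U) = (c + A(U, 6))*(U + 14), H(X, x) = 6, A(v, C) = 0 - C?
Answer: 485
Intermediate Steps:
A(v, C) = -C
z(c, U) = (-6 + c)*(14 + U) (z(c, U) = (c - 1*6)*(U + 14) = (c - 6)*(14 + U) = (-6 + c)*(14 + U))
z(23, 11) + H(14, 9)*((b(2, 1) - 6)*(-10)) = (-84 - 6*11 + 14*23 + 11*23) + 6*((5 - 6)*(-10)) = (-84 - 66 + 322 + 253) + 6*(-1*(-10)) = 425 + 6*10 = 425 + 60 = 485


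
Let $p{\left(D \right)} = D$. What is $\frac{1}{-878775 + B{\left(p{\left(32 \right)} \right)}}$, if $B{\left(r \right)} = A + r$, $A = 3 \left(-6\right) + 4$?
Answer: $- \frac{1}{878757} \approx -1.138 \cdot 10^{-6}$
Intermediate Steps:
$A = -14$ ($A = -18 + 4 = -14$)
$B{\left(r \right)} = -14 + r$
$\frac{1}{-878775 + B{\left(p{\left(32 \right)} \right)}} = \frac{1}{-878775 + \left(-14 + 32\right)} = \frac{1}{-878775 + 18} = \frac{1}{-878757} = - \frac{1}{878757}$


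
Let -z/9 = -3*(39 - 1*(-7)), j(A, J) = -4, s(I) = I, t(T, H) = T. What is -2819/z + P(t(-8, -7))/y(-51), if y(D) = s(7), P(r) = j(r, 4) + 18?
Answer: -335/1242 ≈ -0.26973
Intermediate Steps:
z = 1242 (z = -(-27)*(39 - 1*(-7)) = -(-27)*(39 + 7) = -(-27)*46 = -9*(-138) = 1242)
P(r) = 14 (P(r) = -4 + 18 = 14)
y(D) = 7
-2819/z + P(t(-8, -7))/y(-51) = -2819/1242 + 14/7 = -2819*1/1242 + 14*(⅐) = -2819/1242 + 2 = -335/1242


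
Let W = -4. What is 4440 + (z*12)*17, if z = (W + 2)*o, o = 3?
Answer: 3216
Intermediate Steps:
z = -6 (z = (-4 + 2)*3 = -2*3 = -6)
4440 + (z*12)*17 = 4440 - 6*12*17 = 4440 - 72*17 = 4440 - 1224 = 3216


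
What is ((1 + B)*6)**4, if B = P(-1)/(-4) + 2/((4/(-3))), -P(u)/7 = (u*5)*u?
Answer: 96059601/16 ≈ 6.0037e+6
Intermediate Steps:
P(u) = -35*u**2 (P(u) = -7*u*5*u = -7*5*u*u = -35*u**2)
B = 29/4 (B = -35*(-1)**2/(-4) + 2/((4/(-3))) = -35*1*(-1/4) + 2/((4*(-1/3))) = -35*(-1/4) + 2/(-4/3) = 35/4 + 2*(-3/4) = 35/4 - 3/2 = 29/4 ≈ 7.2500)
((1 + B)*6)**4 = ((1 + 29/4)*6)**4 = ((33/4)*6)**4 = (99/2)**4 = 96059601/16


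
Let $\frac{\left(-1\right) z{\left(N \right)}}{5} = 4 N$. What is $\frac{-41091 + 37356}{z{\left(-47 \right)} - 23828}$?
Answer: $\frac{3735}{22888} \approx 0.16319$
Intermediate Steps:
$z{\left(N \right)} = - 20 N$ ($z{\left(N \right)} = - 5 \cdot 4 N = - 20 N$)
$\frac{-41091 + 37356}{z{\left(-47 \right)} - 23828} = \frac{-41091 + 37356}{\left(-20\right) \left(-47\right) - 23828} = - \frac{3735}{940 - 23828} = - \frac{3735}{-22888} = \left(-3735\right) \left(- \frac{1}{22888}\right) = \frac{3735}{22888}$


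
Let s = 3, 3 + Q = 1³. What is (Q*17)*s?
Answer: -102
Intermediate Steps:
Q = -2 (Q = -3 + 1³ = -3 + 1 = -2)
(Q*17)*s = -2*17*3 = -34*3 = -102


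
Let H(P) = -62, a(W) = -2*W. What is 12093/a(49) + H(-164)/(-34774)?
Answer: -210257953/1703926 ≈ -123.40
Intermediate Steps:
12093/a(49) + H(-164)/(-34774) = 12093/((-2*49)) - 62/(-34774) = 12093/(-98) - 62*(-1/34774) = 12093*(-1/98) + 31/17387 = -12093/98 + 31/17387 = -210257953/1703926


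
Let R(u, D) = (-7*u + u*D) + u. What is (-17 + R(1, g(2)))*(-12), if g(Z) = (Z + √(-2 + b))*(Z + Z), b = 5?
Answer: 180 - 48*√3 ≈ 96.862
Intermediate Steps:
g(Z) = 2*Z*(Z + √3) (g(Z) = (Z + √(-2 + 5))*(Z + Z) = (Z + √3)*(2*Z) = 2*Z*(Z + √3))
R(u, D) = -6*u + D*u (R(u, D) = (-7*u + D*u) + u = -6*u + D*u)
(-17 + R(1, g(2)))*(-12) = (-17 + 1*(-6 + 2*2*(2 + √3)))*(-12) = (-17 + 1*(-6 + (8 + 4*√3)))*(-12) = (-17 + 1*(2 + 4*√3))*(-12) = (-17 + (2 + 4*√3))*(-12) = (-15 + 4*√3)*(-12) = 180 - 48*√3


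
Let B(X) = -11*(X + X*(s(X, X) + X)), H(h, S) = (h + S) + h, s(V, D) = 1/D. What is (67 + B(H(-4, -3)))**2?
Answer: 1331716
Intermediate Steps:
H(h, S) = S + 2*h (H(h, S) = (S + h) + h = S + 2*h)
B(X) = -11*X - 11*X*(X + 1/X) (B(X) = -11*(X + X*(1/X + X)) = -11*(X + X*(X + 1/X)) = -11*X - 11*X*(X + 1/X))
(67 + B(H(-4, -3)))**2 = (67 + (-11 - 11*(-3 + 2*(-4))*(1 + (-3 + 2*(-4)))))**2 = (67 + (-11 - 11*(-3 - 8)*(1 + (-3 - 8))))**2 = (67 + (-11 - 11*(-11)*(1 - 11)))**2 = (67 + (-11 - 11*(-11)*(-10)))**2 = (67 + (-11 - 1210))**2 = (67 - 1221)**2 = (-1154)**2 = 1331716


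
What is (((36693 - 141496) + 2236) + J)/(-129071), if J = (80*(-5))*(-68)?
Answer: 75367/129071 ≈ 0.58392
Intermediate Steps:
J = 27200 (J = -400*(-68) = 27200)
(((36693 - 141496) + 2236) + J)/(-129071) = (((36693 - 141496) + 2236) + 27200)/(-129071) = ((-104803 + 2236) + 27200)*(-1/129071) = (-102567 + 27200)*(-1/129071) = -75367*(-1/129071) = 75367/129071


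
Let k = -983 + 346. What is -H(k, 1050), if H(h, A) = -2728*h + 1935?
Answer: -1739671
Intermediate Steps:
k = -637
H(h, A) = 1935 - 2728*h
-H(k, 1050) = -(1935 - 2728*(-637)) = -(1935 + 1737736) = -1*1739671 = -1739671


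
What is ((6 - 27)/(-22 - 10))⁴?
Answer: 194481/1048576 ≈ 0.18547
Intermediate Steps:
((6 - 27)/(-22 - 10))⁴ = (-21/(-32))⁴ = (-21*(-1/32))⁴ = (21/32)⁴ = 194481/1048576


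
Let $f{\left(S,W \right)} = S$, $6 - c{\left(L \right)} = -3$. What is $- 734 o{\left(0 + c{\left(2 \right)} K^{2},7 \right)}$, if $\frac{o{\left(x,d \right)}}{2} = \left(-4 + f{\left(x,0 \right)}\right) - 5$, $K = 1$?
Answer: $0$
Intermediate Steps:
$c{\left(L \right)} = 9$ ($c{\left(L \right)} = 6 - -3 = 6 + 3 = 9$)
$o{\left(x,d \right)} = -18 + 2 x$ ($o{\left(x,d \right)} = 2 \left(\left(-4 + x\right) - 5\right) = 2 \left(-9 + x\right) = -18 + 2 x$)
$- 734 o{\left(0 + c{\left(2 \right)} K^{2},7 \right)} = - 734 \left(-18 + 2 \left(0 + 9 \cdot 1^{2}\right)\right) = - 734 \left(-18 + 2 \left(0 + 9 \cdot 1\right)\right) = - 734 \left(-18 + 2 \left(0 + 9\right)\right) = - 734 \left(-18 + 2 \cdot 9\right) = - 734 \left(-18 + 18\right) = \left(-734\right) 0 = 0$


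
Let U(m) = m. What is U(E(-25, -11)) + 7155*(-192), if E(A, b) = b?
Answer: -1373771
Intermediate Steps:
U(E(-25, -11)) + 7155*(-192) = -11 + 7155*(-192) = -11 - 1373760 = -1373771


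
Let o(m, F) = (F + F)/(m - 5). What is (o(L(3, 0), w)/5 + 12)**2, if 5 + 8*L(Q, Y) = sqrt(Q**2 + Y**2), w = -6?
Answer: 190096/1225 ≈ 155.18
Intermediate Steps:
L(Q, Y) = -5/8 + sqrt(Q**2 + Y**2)/8
o(m, F) = 2*F/(-5 + m) (o(m, F) = (2*F)/(-5 + m) = 2*F/(-5 + m))
(o(L(3, 0), w)/5 + 12)**2 = ((2*(-6)/(-5 + (-5/8 + sqrt(3**2 + 0**2)/8)))/5 + 12)**2 = ((2*(-6)/(-5 + (-5/8 + sqrt(9 + 0)/8)))*(1/5) + 12)**2 = ((2*(-6)/(-5 + (-5/8 + sqrt(9)/8)))*(1/5) + 12)**2 = ((2*(-6)/(-5 + (-5/8 + (1/8)*3)))*(1/5) + 12)**2 = ((2*(-6)/(-5 + (-5/8 + 3/8)))*(1/5) + 12)**2 = ((2*(-6)/(-5 - 1/4))*(1/5) + 12)**2 = ((2*(-6)/(-21/4))*(1/5) + 12)**2 = ((2*(-6)*(-4/21))*(1/5) + 12)**2 = ((16/7)*(1/5) + 12)**2 = (16/35 + 12)**2 = (436/35)**2 = 190096/1225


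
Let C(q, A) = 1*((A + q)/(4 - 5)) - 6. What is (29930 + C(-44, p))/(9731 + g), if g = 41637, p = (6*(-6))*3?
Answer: 7519/12842 ≈ 0.58550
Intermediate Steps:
p = -108 (p = -36*3 = -108)
C(q, A) = -6 - A - q (C(q, A) = 1*((A + q)/(-1)) - 6 = 1*((A + q)*(-1)) - 6 = 1*(-A - q) - 6 = (-A - q) - 6 = -6 - A - q)
(29930 + C(-44, p))/(9731 + g) = (29930 + (-6 - 1*(-108) - 1*(-44)))/(9731 + 41637) = (29930 + (-6 + 108 + 44))/51368 = (29930 + 146)*(1/51368) = 30076*(1/51368) = 7519/12842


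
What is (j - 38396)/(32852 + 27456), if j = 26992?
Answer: -2851/15077 ≈ -0.18910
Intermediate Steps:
(j - 38396)/(32852 + 27456) = (26992 - 38396)/(32852 + 27456) = -11404/60308 = -11404*1/60308 = -2851/15077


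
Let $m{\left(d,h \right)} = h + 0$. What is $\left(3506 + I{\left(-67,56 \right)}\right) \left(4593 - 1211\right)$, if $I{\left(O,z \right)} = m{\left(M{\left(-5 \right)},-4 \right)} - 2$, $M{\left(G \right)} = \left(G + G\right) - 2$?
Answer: $11837000$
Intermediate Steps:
$M{\left(G \right)} = -2 + 2 G$ ($M{\left(G \right)} = 2 G - 2 = -2 + 2 G$)
$m{\left(d,h \right)} = h$
$I{\left(O,z \right)} = -6$ ($I{\left(O,z \right)} = -4 - 2 = -6$)
$\left(3506 + I{\left(-67,56 \right)}\right) \left(4593 - 1211\right) = \left(3506 - 6\right) \left(4593 - 1211\right) = 3500 \cdot 3382 = 11837000$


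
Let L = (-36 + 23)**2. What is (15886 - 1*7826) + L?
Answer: 8229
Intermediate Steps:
L = 169 (L = (-13)**2 = 169)
(15886 - 1*7826) + L = (15886 - 1*7826) + 169 = (15886 - 7826) + 169 = 8060 + 169 = 8229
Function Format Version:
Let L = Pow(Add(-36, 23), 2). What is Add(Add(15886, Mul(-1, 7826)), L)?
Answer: 8229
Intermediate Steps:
L = 169 (L = Pow(-13, 2) = 169)
Add(Add(15886, Mul(-1, 7826)), L) = Add(Add(15886, Mul(-1, 7826)), 169) = Add(Add(15886, -7826), 169) = Add(8060, 169) = 8229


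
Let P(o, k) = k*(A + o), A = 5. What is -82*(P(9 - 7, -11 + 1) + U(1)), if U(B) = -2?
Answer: 5904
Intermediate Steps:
P(o, k) = k*(5 + o)
-82*(P(9 - 7, -11 + 1) + U(1)) = -82*((-11 + 1)*(5 + (9 - 7)) - 2) = -82*(-10*(5 + 2) - 2) = -82*(-10*7 - 2) = -82*(-70 - 2) = -82*(-72) = 5904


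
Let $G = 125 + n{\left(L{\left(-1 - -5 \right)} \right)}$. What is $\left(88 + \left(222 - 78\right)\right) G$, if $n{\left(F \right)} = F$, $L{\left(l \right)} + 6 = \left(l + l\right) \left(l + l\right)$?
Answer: $42456$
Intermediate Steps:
$L{\left(l \right)} = -6 + 4 l^{2}$ ($L{\left(l \right)} = -6 + \left(l + l\right) \left(l + l\right) = -6 + 2 l 2 l = -6 + 4 l^{2}$)
$G = 183$ ($G = 125 - \left(6 - 4 \left(-1 - -5\right)^{2}\right) = 125 - \left(6 - 4 \left(-1 + 5\right)^{2}\right) = 125 - \left(6 - 4 \cdot 4^{2}\right) = 125 + \left(-6 + 4 \cdot 16\right) = 125 + \left(-6 + 64\right) = 125 + 58 = 183$)
$\left(88 + \left(222 - 78\right)\right) G = \left(88 + \left(222 - 78\right)\right) 183 = \left(88 + 144\right) 183 = 232 \cdot 183 = 42456$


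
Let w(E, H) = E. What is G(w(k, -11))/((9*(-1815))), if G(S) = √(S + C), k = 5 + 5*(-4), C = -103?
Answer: -I*√118/16335 ≈ -0.000665*I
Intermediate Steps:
k = -15 (k = 5 - 20 = -15)
G(S) = √(-103 + S) (G(S) = √(S - 103) = √(-103 + S))
G(w(k, -11))/((9*(-1815))) = √(-103 - 15)/((9*(-1815))) = √(-118)/(-16335) = (I*√118)*(-1/16335) = -I*√118/16335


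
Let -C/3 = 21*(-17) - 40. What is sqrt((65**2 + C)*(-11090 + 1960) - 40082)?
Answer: I*sqrt(49488162) ≈ 7034.8*I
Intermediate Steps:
C = 1191 (C = -3*(21*(-17) - 40) = -3*(-357 - 40) = -3*(-397) = 1191)
sqrt((65**2 + C)*(-11090 + 1960) - 40082) = sqrt((65**2 + 1191)*(-11090 + 1960) - 40082) = sqrt((4225 + 1191)*(-9130) - 40082) = sqrt(5416*(-9130) - 40082) = sqrt(-49448080 - 40082) = sqrt(-49488162) = I*sqrt(49488162)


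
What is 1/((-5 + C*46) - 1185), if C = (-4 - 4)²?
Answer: 1/1754 ≈ 0.00057013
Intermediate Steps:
C = 64 (C = (-8)² = 64)
1/((-5 + C*46) - 1185) = 1/((-5 + 64*46) - 1185) = 1/((-5 + 2944) - 1185) = 1/(2939 - 1185) = 1/1754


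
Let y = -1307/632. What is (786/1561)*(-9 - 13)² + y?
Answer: 238387741/986552 ≈ 241.64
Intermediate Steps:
y = -1307/632 (y = -1307*1/632 = -1307/632 ≈ -2.0680)
(786/1561)*(-9 - 13)² + y = (786/1561)*(-9 - 13)² - 1307/632 = (786*(1/1561))*(-22)² - 1307/632 = (786/1561)*484 - 1307/632 = 380424/1561 - 1307/632 = 238387741/986552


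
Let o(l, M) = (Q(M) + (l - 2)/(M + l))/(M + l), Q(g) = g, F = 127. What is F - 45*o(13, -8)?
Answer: 896/5 ≈ 179.20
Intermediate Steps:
o(l, M) = (M + (-2 + l)/(M + l))/(M + l) (o(l, M) = (M + (l - 2)/(M + l))/(M + l) = (M + (-2 + l)/(M + l))/(M + l))
F - 45*o(13, -8) = 127 - 45*(-2 + 13 + (-8)² - 8*13)/(-8 + 13)² = 127 - 45*(-2 + 13 + 64 - 104)/5² = 127 - 9*(-29)/5 = 127 - 45*(-29/25) = 127 + 261/5 = 896/5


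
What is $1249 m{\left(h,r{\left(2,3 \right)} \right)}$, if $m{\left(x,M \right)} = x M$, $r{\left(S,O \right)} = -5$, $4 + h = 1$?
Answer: $18735$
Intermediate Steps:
$h = -3$ ($h = -4 + 1 = -3$)
$m{\left(x,M \right)} = M x$
$1249 m{\left(h,r{\left(2,3 \right)} \right)} = 1249 \left(\left(-5\right) \left(-3\right)\right) = 1249 \cdot 15 = 18735$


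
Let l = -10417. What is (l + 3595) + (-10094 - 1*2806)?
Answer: -19722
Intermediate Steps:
(l + 3595) + (-10094 - 1*2806) = (-10417 + 3595) + (-10094 - 1*2806) = -6822 + (-10094 - 2806) = -6822 - 12900 = -19722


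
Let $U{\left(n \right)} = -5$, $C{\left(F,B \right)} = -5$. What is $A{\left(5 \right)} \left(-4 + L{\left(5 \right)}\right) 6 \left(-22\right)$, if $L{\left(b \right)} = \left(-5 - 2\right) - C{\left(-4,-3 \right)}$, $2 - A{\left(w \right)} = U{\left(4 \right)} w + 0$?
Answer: $21384$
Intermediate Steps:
$A{\left(w \right)} = 2 + 5 w$ ($A{\left(w \right)} = 2 - \left(- 5 w + 0\right) = 2 - - 5 w = 2 + 5 w$)
$L{\left(b \right)} = -2$ ($L{\left(b \right)} = \left(-5 - 2\right) - -5 = \left(-5 - 2\right) + 5 = -7 + 5 = -2$)
$A{\left(5 \right)} \left(-4 + L{\left(5 \right)}\right) 6 \left(-22\right) = \left(2 + 5 \cdot 5\right) \left(-4 - 2\right) 6 \left(-22\right) = \left(2 + 25\right) \left(\left(-6\right) 6\right) \left(-22\right) = 27 \left(-36\right) \left(-22\right) = \left(-972\right) \left(-22\right) = 21384$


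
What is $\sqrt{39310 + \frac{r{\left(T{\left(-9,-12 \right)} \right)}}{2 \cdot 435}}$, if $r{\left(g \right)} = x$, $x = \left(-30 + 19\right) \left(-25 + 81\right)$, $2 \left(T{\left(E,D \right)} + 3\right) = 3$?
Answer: $\frac{\sqrt{7438300770}}{435} \approx 198.27$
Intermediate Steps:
$T{\left(E,D \right)} = - \frac{3}{2}$ ($T{\left(E,D \right)} = -3 + \frac{1}{2} \cdot 3 = -3 + \frac{3}{2} = - \frac{3}{2}$)
$x = -616$ ($x = \left(-11\right) 56 = -616$)
$r{\left(g \right)} = -616$
$\sqrt{39310 + \frac{r{\left(T{\left(-9,-12 \right)} \right)}}{2 \cdot 435}} = \sqrt{39310 - \frac{616}{2 \cdot 435}} = \sqrt{39310 - \frac{616}{870}} = \sqrt{39310 - \frac{308}{435}} = \sqrt{\frac{17099542}{435}} = \frac{\sqrt{7438300770}}{435}$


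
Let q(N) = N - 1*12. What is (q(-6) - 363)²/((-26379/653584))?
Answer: -10541656336/2931 ≈ -3.5966e+6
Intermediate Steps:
q(N) = -12 + N (q(N) = N - 12 = -12 + N)
(q(-6) - 363)²/((-26379/653584)) = ((-12 - 6) - 363)²/((-26379/653584)) = (-18 - 363)²/((-26379*1/653584)) = (-381)²/(-26379/653584) = 145161*(-653584/26379) = -10541656336/2931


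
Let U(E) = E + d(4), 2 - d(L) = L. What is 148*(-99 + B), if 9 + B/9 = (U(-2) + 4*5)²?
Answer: 314352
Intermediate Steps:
d(L) = 2 - L
U(E) = -2 + E (U(E) = E + (2 - 1*4) = E + (2 - 4) = E - 2 = -2 + E)
B = 2223 (B = -81 + 9*((-2 - 2) + 4*5)² = -81 + 9*(-4 + 20)² = -81 + 9*16² = -81 + 9*256 = -81 + 2304 = 2223)
148*(-99 + B) = 148*(-99 + 2223) = 148*2124 = 314352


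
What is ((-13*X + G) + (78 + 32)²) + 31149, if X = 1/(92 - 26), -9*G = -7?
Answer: 8563417/198 ≈ 43250.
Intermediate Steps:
G = 7/9 (G = -⅑*(-7) = 7/9 ≈ 0.77778)
X = 1/66 ≈ 0.015152
((-13*X + G) + (78 + 32)²) + 31149 = ((-13*1/66 + 7/9) + (78 + 32)²) + 31149 = ((-13/66 + 7/9) + 110²) + 31149 = (115/198 + 12100) + 31149 = 2395915/198 + 31149 = 8563417/198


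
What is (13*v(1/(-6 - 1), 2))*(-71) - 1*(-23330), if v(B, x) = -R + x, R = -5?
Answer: 16869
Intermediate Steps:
v(B, x) = 5 + x (v(B, x) = -1*(-5) + x = 5 + x)
(13*v(1/(-6 - 1), 2))*(-71) - 1*(-23330) = (13*(5 + 2))*(-71) - 1*(-23330) = (13*7)*(-71) + 23330 = 91*(-71) + 23330 = -6461 + 23330 = 16869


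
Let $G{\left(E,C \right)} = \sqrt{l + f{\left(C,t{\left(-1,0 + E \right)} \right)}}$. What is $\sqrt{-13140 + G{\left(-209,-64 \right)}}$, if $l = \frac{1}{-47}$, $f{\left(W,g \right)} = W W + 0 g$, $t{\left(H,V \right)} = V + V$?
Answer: $\frac{\sqrt{-29026260 + 517 \sqrt{74777}}}{47} \approx 114.35 i$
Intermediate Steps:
$t{\left(H,V \right)} = 2 V$
$f{\left(W,g \right)} = W^{2}$ ($f{\left(W,g \right)} = W^{2} + 0 = W^{2}$)
$l = - \frac{1}{47} \approx -0.021277$
$G{\left(E,C \right)} = \sqrt{- \frac{1}{47} + C^{2}}$
$\sqrt{-13140 + G{\left(-209,-64 \right)}} = \sqrt{-13140 + \frac{\sqrt{-47 + 2209 \left(-64\right)^{2}}}{47}} = \sqrt{-13140 + \frac{\sqrt{-47 + 2209 \cdot 4096}}{47}} = \sqrt{-13140 + \frac{\sqrt{-47 + 9048064}}{47}} = \sqrt{-13140 + \frac{\sqrt{9048017}}{47}} = \sqrt{-13140 + \frac{11 \sqrt{74777}}{47}}$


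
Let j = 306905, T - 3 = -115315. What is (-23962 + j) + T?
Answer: 167631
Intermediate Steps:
T = -115312 (T = 3 - 115315 = -115312)
(-23962 + j) + T = (-23962 + 306905) - 115312 = 282943 - 115312 = 167631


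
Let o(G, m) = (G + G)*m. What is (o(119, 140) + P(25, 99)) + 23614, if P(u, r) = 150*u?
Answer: 60684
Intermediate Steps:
o(G, m) = 2*G*m (o(G, m) = (2*G)*m = 2*G*m)
(o(119, 140) + P(25, 99)) + 23614 = (2*119*140 + 150*25) + 23614 = (33320 + 3750) + 23614 = 37070 + 23614 = 60684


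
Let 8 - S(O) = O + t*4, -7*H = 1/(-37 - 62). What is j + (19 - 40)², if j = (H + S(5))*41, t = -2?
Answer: 618197/693 ≈ 892.06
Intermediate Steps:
H = 1/693 (H = -1/(7*(-37 - 62)) = -⅐/(-99) = -⅐*(-1/99) = 1/693 ≈ 0.0014430)
S(O) = 16 - O (S(O) = 8 - (O - 2*4) = 8 - (O - 8) = 8 - (-8 + O) = 8 + (8 - O) = 16 - O)
j = 312584/693 (j = (1/693 + (16 - 1*5))*41 = (1/693 + (16 - 5))*41 = (1/693 + 11)*41 = (7624/693)*41 = 312584/693 ≈ 451.06)
j + (19 - 40)² = 312584/693 + (19 - 40)² = 312584/693 + (-21)² = 312584/693 + 441 = 618197/693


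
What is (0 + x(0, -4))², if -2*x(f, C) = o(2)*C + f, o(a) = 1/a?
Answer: 1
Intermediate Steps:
x(f, C) = -f/2 - C/4 (x(f, C) = -(C/2 + f)/2 = -(f + C/2)/2 = -f/2 - C/4)
(0 + x(0, -4))² = (0 + (-½*0 - ¼*(-4)))² = (0 + (0 + 1))² = (0 + 1)² = 1² = 1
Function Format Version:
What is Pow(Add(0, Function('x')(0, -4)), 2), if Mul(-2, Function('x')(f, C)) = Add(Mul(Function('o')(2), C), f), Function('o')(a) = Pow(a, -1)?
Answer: 1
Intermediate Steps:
Function('x')(f, C) = Add(Mul(Rational(-1, 2), f), Mul(Rational(-1, 4), C)) (Function('x')(f, C) = Mul(Rational(-1, 2), Add(Mul(Pow(2, -1), C), f)) = Mul(Rational(-1, 2), Add(Mul(Rational(1, 2), C), f)) = Mul(Rational(-1, 2), Add(f, Mul(Rational(1, 2), C))) = Add(Mul(Rational(-1, 2), f), Mul(Rational(-1, 4), C)))
Pow(Add(0, Function('x')(0, -4)), 2) = Pow(Add(0, Add(Mul(Rational(-1, 2), 0), Mul(Rational(-1, 4), -4))), 2) = Pow(Add(0, Add(0, 1)), 2) = Pow(Add(0, 1), 2) = Pow(1, 2) = 1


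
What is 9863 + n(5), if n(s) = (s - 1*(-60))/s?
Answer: 9876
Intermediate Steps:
n(s) = (60 + s)/s (n(s) = (s + 60)/s = (60 + s)/s)
9863 + n(5) = 9863 + (60 + 5)/5 = 9863 + (⅕)*65 = 9863 + 13 = 9876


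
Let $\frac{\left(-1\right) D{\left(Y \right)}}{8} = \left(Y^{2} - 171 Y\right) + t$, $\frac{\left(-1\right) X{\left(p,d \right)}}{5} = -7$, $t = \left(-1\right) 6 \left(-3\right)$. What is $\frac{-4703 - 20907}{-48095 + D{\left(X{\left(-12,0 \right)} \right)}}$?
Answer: $\frac{25610}{10159} \approx 2.5209$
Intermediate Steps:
$t = 18$ ($t = \left(-6\right) \left(-3\right) = 18$)
$X{\left(p,d \right)} = 35$ ($X{\left(p,d \right)} = \left(-5\right) \left(-7\right) = 35$)
$D{\left(Y \right)} = -144 - 8 Y^{2} + 1368 Y$ ($D{\left(Y \right)} = - 8 \left(\left(Y^{2} - 171 Y\right) + 18\right) = - 8 \left(18 + Y^{2} - 171 Y\right) = -144 - 8 Y^{2} + 1368 Y$)
$\frac{-4703 - 20907}{-48095 + D{\left(X{\left(-12,0 \right)} \right)}} = \frac{-4703 - 20907}{-48095 - \left(-47736 + 9800\right)} = - \frac{25610}{-48095 - -37936} = - \frac{25610}{-48095 + 37936} = - \frac{25610}{-10159} = \left(-25610\right) \left(- \frac{1}{10159}\right) = \frac{25610}{10159}$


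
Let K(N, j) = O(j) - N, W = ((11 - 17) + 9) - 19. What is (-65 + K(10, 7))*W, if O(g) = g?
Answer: 1088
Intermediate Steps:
W = -16 (W = (-6 + 9) - 19 = 3 - 19 = -16)
K(N, j) = j - N
(-65 + K(10, 7))*W = (-65 + (7 - 1*10))*(-16) = (-65 + (7 - 10))*(-16) = (-65 - 3)*(-16) = -68*(-16) = 1088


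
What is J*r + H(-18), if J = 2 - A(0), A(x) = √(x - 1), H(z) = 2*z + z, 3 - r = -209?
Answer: 370 - 212*I ≈ 370.0 - 212.0*I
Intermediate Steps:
r = 212 (r = 3 - 1*(-209) = 3 + 209 = 212)
H(z) = 3*z
A(x) = √(-1 + x)
J = 2 - I (J = 2 - √(-1 + 0) = 2 - √(-1) = 2 - I ≈ 2.0 - 1.0*I)
J*r + H(-18) = (2 - I)*212 + 3*(-18) = (424 - 212*I) - 54 = 370 - 212*I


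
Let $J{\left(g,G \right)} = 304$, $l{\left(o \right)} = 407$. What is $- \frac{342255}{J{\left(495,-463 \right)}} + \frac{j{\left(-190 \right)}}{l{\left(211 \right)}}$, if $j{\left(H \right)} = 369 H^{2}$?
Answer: $\frac{3910255815}{123728} \approx 31604.0$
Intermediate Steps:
$- \frac{342255}{J{\left(495,-463 \right)}} + \frac{j{\left(-190 \right)}}{l{\left(211 \right)}} = - \frac{342255}{304} + \frac{369 \left(-190\right)^{2}}{407} = \left(-342255\right) \frac{1}{304} + 369 \cdot 36100 \cdot \frac{1}{407} = - \frac{342255}{304} + 13320900 \cdot \frac{1}{407} = - \frac{342255}{304} + \frac{13320900}{407} = \frac{3910255815}{123728}$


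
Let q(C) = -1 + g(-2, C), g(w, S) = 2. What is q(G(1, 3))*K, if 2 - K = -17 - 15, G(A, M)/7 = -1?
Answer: 34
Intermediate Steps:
G(A, M) = -7 (G(A, M) = 7*(-1) = -7)
K = 34 (K = 2 - (-17 - 15) = 2 - 1*(-32) = 2 + 32 = 34)
q(C) = 1 (q(C) = -1 + 2 = 1)
q(G(1, 3))*K = 1*34 = 34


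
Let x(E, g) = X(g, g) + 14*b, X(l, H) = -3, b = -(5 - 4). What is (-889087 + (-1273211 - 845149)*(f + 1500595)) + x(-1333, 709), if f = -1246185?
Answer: -538932856704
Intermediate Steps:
b = -1 (b = -1*1 = -1)
x(E, g) = -17 (x(E, g) = -3 + 14*(-1) = -3 - 14 = -17)
(-889087 + (-1273211 - 845149)*(f + 1500595)) + x(-1333, 709) = (-889087 + (-1273211 - 845149)*(-1246185 + 1500595)) - 17 = (-889087 - 2118360*254410) - 17 = (-889087 - 538931967600) - 17 = -538932856687 - 17 = -538932856704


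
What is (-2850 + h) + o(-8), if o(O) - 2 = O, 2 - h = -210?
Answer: -2644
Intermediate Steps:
h = 212 (h = 2 - 1*(-210) = 2 + 210 = 212)
o(O) = 2 + O
(-2850 + h) + o(-8) = (-2850 + 212) + (2 - 8) = -2638 - 6 = -2644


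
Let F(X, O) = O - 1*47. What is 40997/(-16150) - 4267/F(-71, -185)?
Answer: 29700373/1873400 ≈ 15.854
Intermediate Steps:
F(X, O) = -47 + O (F(X, O) = O - 47 = -47 + O)
40997/(-16150) - 4267/F(-71, -185) = 40997/(-16150) - 4267/(-47 - 185) = 40997*(-1/16150) - 4267/(-232) = -40997/16150 - 4267*(-1/232) = -40997/16150 + 4267/232 = 29700373/1873400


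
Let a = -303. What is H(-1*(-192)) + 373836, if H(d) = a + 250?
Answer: 373783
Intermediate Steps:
H(d) = -53 (H(d) = -303 + 250 = -53)
H(-1*(-192)) + 373836 = -53 + 373836 = 373783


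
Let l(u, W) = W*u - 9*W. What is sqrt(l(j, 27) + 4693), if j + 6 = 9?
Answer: sqrt(4531) ≈ 67.313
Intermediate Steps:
j = 3 (j = -6 + 9 = 3)
l(u, W) = -9*W + W*u
sqrt(l(j, 27) + 4693) = sqrt(27*(-9 + 3) + 4693) = sqrt(27*(-6) + 4693) = sqrt(-162 + 4693) = sqrt(4531)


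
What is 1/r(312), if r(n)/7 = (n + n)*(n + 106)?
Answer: 1/1825824 ≈ 5.4770e-7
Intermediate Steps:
r(n) = 14*n*(106 + n) (r(n) = 7*((n + n)*(n + 106)) = 7*((2*n)*(106 + n)) = 7*(2*n*(106 + n)) = 14*n*(106 + n))
1/r(312) = 1/(14*312*(106 + 312)) = 1/(14*312*418) = 1/1825824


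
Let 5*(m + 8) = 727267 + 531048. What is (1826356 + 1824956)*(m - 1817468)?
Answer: -5717271796656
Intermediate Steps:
m = 251655 (m = -8 + (727267 + 531048)/5 = -8 + (⅕)*1258315 = -8 + 251663 = 251655)
(1826356 + 1824956)*(m - 1817468) = (1826356 + 1824956)*(251655 - 1817468) = 3651312*(-1565813) = -5717271796656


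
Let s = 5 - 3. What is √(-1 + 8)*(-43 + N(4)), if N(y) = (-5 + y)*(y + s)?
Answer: -49*√7 ≈ -129.64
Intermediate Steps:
s = 2
N(y) = (-5 + y)*(2 + y) (N(y) = (-5 + y)*(y + 2) = (-5 + y)*(2 + y))
√(-1 + 8)*(-43 + N(4)) = √(-1 + 8)*(-43 + (-10 + 4² - 3*4)) = √7*(-43 + (-10 + 16 - 12)) = √7*(-43 - 6) = √7*(-49) = -49*√7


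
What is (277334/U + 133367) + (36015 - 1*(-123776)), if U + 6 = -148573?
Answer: 43556845148/148579 ≈ 2.9316e+5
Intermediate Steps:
U = -148579 (U = -6 - 148573 = -148579)
(277334/U + 133367) + (36015 - 1*(-123776)) = (277334/(-148579) + 133367) + (36015 - 1*(-123776)) = (277334*(-1/148579) + 133367) + (36015 + 123776) = (-277334/148579 + 133367) + 159791 = 19815258159/148579 + 159791 = 43556845148/148579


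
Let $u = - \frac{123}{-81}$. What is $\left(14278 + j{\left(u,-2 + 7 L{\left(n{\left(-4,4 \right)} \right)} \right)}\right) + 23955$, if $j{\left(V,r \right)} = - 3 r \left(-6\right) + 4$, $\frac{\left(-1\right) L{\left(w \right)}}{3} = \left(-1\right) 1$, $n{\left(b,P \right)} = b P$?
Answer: $38579$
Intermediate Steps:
$n{\left(b,P \right)} = P b$
$L{\left(w \right)} = 3$ ($L{\left(w \right)} = - 3 \left(\left(-1\right) 1\right) = \left(-3\right) \left(-1\right) = 3$)
$u = \frac{41}{27}$ ($u = \left(-123\right) \left(- \frac{1}{81}\right) = \frac{41}{27} \approx 1.5185$)
$j{\left(V,r \right)} = 4 + 18 r$ ($j{\left(V,r \right)} = 18 r + 4 = 4 + 18 r$)
$\left(14278 + j{\left(u,-2 + 7 L{\left(n{\left(-4,4 \right)} \right)} \right)}\right) + 23955 = \left(14278 + \left(4 + 18 \left(-2 + 7 \cdot 3\right)\right)\right) + 23955 = \left(14278 + \left(4 + 18 \left(-2 + 21\right)\right)\right) + 23955 = \left(14278 + \left(4 + 18 \cdot 19\right)\right) + 23955 = \left(14278 + \left(4 + 342\right)\right) + 23955 = \left(14278 + 346\right) + 23955 = 14624 + 23955 = 38579$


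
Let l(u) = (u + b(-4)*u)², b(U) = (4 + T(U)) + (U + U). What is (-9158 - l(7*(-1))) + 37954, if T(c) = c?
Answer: 26395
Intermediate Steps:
b(U) = 4 + 3*U (b(U) = (4 + U) + (U + U) = (4 + U) + 2*U = 4 + 3*U)
l(u) = 49*u² (l(u) = (u + (4 + 3*(-4))*u)² = (u + (4 - 12)*u)² = (u - 8*u)² = (-7*u)² = 49*u²)
(-9158 - l(7*(-1))) + 37954 = (-9158 - 49*(7*(-1))²) + 37954 = (-9158 - 49*(-7)²) + 37954 = (-9158 - 49*49) + 37954 = (-9158 - 1*2401) + 37954 = (-9158 - 2401) + 37954 = -11559 + 37954 = 26395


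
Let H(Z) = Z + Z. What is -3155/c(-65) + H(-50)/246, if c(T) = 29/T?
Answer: 25222775/3567 ≈ 7071.1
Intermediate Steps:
H(Z) = 2*Z
-3155/c(-65) + H(-50)/246 = -3155/(29/(-65)) + (2*(-50))/246 = -3155/(29*(-1/65)) - 100*1/246 = -3155/(-29/65) - 50/123 = -3155*(-65/29) - 50/123 = 205075/29 - 50/123 = 25222775/3567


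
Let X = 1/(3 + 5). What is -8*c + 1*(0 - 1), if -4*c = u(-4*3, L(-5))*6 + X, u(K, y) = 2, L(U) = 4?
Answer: 93/4 ≈ 23.250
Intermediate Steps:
X = ⅛ (X = 1/8 = ⅛ ≈ 0.12500)
c = -97/32 (c = -(2*6 + ⅛)/4 = -(12 + ⅛)/4 = -¼*97/8 = -97/32 ≈ -3.0313)
-8*c + 1*(0 - 1) = -8*(-97/32) + 1*(0 - 1) = 97/4 + 1*(-1) = 97/4 - 1 = 93/4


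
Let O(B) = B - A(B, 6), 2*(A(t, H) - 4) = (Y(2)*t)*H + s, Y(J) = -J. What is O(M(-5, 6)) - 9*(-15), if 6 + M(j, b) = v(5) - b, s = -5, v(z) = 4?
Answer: 155/2 ≈ 77.500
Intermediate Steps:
M(j, b) = -2 - b (M(j, b) = -6 + (4 - b) = -2 - b)
A(t, H) = 3/2 - H*t (A(t, H) = 4 + (((-1*2)*t)*H - 5)/2 = 4 + ((-2*t)*H - 5)/2 = 4 + (-2*H*t - 5)/2 = 4 + (-5 - 2*H*t)/2 = 4 + (-5/2 - H*t) = 3/2 - H*t)
O(B) = -3/2 + 7*B (O(B) = B - (3/2 - 1*6*B) = B - (3/2 - 6*B) = B + (-3/2 + 6*B) = -3/2 + 7*B)
O(M(-5, 6)) - 9*(-15) = (-3/2 + 7*(-2 - 1*6)) - 9*(-15) = (-3/2 + 7*(-2 - 6)) + 135 = (-3/2 + 7*(-8)) + 135 = (-3/2 - 56) + 135 = -115/2 + 135 = 155/2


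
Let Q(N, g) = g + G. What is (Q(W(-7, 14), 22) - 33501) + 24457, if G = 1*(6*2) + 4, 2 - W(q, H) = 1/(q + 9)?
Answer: -9006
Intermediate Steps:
W(q, H) = 2 - 1/(9 + q) (W(q, H) = 2 - 1/(q + 9) = 2 - 1/(9 + q))
G = 16 (G = 1*12 + 4 = 12 + 4 = 16)
Q(N, g) = 16 + g (Q(N, g) = g + 16 = 16 + g)
(Q(W(-7, 14), 22) - 33501) + 24457 = ((16 + 22) - 33501) + 24457 = (38 - 33501) + 24457 = -33463 + 24457 = -9006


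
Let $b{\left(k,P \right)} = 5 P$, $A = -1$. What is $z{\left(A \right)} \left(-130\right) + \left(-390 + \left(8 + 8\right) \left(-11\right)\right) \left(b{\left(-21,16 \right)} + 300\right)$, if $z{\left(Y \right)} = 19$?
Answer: $-217550$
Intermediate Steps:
$z{\left(A \right)} \left(-130\right) + \left(-390 + \left(8 + 8\right) \left(-11\right)\right) \left(b{\left(-21,16 \right)} + 300\right) = 19 \left(-130\right) + \left(-390 + \left(8 + 8\right) \left(-11\right)\right) \left(5 \cdot 16 + 300\right) = -2470 + \left(-390 + 16 \left(-11\right)\right) \left(80 + 300\right) = -2470 + \left(-390 - 176\right) 380 = -2470 - 215080 = -217550$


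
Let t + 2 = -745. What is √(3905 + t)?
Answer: √3158 ≈ 56.196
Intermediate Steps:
t = -747 (t = -2 - 745 = -747)
√(3905 + t) = √(3905 - 747) = √3158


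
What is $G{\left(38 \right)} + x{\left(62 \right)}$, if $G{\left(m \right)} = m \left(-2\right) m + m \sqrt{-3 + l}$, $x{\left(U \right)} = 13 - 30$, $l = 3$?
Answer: $-2905$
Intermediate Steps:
$x{\left(U \right)} = -17$
$G{\left(m \right)} = - 2 m^{2}$ ($G{\left(m \right)} = m \left(-2\right) m + m \sqrt{-3 + 3} = - 2 m m + m \sqrt{0} = - 2 m^{2} + m 0 = - 2 m^{2} + 0 = - 2 m^{2}$)
$G{\left(38 \right)} + x{\left(62 \right)} = - 2 \cdot 38^{2} - 17 = \left(-2\right) 1444 - 17 = -2888 - 17 = -2905$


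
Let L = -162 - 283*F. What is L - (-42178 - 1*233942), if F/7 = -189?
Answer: 650367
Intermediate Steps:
F = -1323 (F = 7*(-189) = -1323)
L = 374247 (L = -162 - 283*(-1323) = -162 + 374409 = 374247)
L - (-42178 - 1*233942) = 374247 - (-42178 - 1*233942) = 374247 - (-42178 - 233942) = 374247 - 1*(-276120) = 374247 + 276120 = 650367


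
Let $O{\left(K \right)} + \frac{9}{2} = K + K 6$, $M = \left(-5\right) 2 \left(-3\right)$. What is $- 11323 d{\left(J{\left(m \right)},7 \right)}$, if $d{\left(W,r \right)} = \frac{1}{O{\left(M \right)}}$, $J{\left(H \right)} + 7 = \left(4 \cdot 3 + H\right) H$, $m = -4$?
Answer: $- \frac{22646}{411} \approx -55.1$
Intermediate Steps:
$M = 30$ ($M = \left(-10\right) \left(-3\right) = 30$)
$O{\left(K \right)} = - \frac{9}{2} + 7 K$ ($O{\left(K \right)} = - \frac{9}{2} + \left(K + K 6\right) = - \frac{9}{2} + \left(K + 6 K\right) = - \frac{9}{2} + 7 K$)
$J{\left(H \right)} = -7 + H \left(12 + H\right)$ ($J{\left(H \right)} = -7 + \left(4 \cdot 3 + H\right) H = -7 + \left(12 + H\right) H = -7 + H \left(12 + H\right)$)
$d{\left(W,r \right)} = \frac{2}{411}$ ($d{\left(W,r \right)} = \frac{1}{- \frac{9}{2} + 7 \cdot 30} = \frac{1}{- \frac{9}{2} + 210} = \frac{1}{\frac{411}{2}} = \frac{2}{411}$)
$- 11323 d{\left(J{\left(m \right)},7 \right)} = \left(-11323\right) \frac{2}{411} = - \frac{22646}{411}$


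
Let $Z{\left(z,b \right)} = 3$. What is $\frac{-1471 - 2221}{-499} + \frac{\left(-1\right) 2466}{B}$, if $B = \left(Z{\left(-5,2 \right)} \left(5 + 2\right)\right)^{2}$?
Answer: $\frac{44182}{24451} \approx 1.807$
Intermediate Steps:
$B = 441$ ($B = \left(3 \left(5 + 2\right)\right)^{2} = \left(3 \cdot 7\right)^{2} = 21^{2} = 441$)
$\frac{-1471 - 2221}{-499} + \frac{\left(-1\right) 2466}{B} = \frac{-1471 - 2221}{-499} + \frac{\left(-1\right) 2466}{441} = \left(-3692\right) \left(- \frac{1}{499}\right) - \frac{274}{49} = \frac{3692}{499} - \frac{274}{49} = \frac{44182}{24451}$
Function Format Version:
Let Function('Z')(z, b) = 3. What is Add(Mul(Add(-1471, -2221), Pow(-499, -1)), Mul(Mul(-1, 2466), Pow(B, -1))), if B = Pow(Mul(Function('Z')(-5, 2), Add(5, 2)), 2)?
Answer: Rational(44182, 24451) ≈ 1.8070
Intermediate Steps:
B = 441 (B = Pow(Mul(3, Add(5, 2)), 2) = Pow(Mul(3, 7), 2) = Pow(21, 2) = 441)
Add(Mul(Add(-1471, -2221), Pow(-499, -1)), Mul(Mul(-1, 2466), Pow(B, -1))) = Add(Mul(Add(-1471, -2221), Pow(-499, -1)), Mul(Mul(-1, 2466), Pow(441, -1))) = Add(Mul(-3692, Rational(-1, 499)), Mul(-2466, Rational(1, 441))) = Add(Rational(3692, 499), Rational(-274, 49)) = Rational(44182, 24451)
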